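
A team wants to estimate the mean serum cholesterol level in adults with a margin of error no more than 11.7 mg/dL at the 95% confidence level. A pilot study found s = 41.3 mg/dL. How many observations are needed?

For a mean, the margin of error is E = z·σ/√n, so n = (zσ/E)².
At 95% confidence, z = 1.960.
n = (1.960 × 41.3 / 11.7)² = 47.87
Round up: n = 48.

48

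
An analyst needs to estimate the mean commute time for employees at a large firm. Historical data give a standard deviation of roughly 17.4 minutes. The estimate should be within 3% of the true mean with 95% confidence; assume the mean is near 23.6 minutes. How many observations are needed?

2321

For a mean, the margin of error is E = z·σ/√n, so n = (zσ/E)².
At 95% confidence, z = 1.960.
E = 3% of 23.6 = 0.708 minutes.
n = (1.960 × 17.4 / 0.708)² = 2320.30
Round up: n = 2321.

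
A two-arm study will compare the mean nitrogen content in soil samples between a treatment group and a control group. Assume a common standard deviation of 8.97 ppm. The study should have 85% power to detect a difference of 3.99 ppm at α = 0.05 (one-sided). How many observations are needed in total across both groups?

146 total

For two equal groups, n per group = 2·((z_α + z_β)·σ/δ)².
z_α = 1.645; z_β = 1.036 (power 85%).
n = 2 × (2.681 × 8.97 / 3.99)² = 2 × 36.33 = 72.66
Round up: n = 73 per group.
Total across both groups: 2 × 73 = 146.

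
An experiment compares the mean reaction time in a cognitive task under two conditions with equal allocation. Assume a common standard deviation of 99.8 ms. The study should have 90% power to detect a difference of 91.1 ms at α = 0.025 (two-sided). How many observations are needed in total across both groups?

60 total

For two equal groups, n per group = 2·((z_{α/2} + z_β)·σ/δ)².
z_{α/2} = 2.241; z_β = 1.282 (power 90%).
n = 2 × (3.523 × 99.8 / 91.1)² = 2 × 14.90 = 29.80
Round up: n = 30 per group.
Total across both groups: 2 × 30 = 60.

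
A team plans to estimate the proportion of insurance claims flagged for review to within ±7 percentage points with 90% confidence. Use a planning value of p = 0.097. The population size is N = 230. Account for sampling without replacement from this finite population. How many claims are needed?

n = 41

For a proportion with margin E = 0.07 at 90% confidence, z = 1.645.
n = p̂(1−p̂)(z/E)² = 0.097 × 0.903 × (1.645/0.07)² = 48.37 — call this n₀.
Finite-population correction with N = 230: n = n₀ / (1 + (n₀−1)/N) = 48.37 / 1.206 = 40.11
Round up: n = 41.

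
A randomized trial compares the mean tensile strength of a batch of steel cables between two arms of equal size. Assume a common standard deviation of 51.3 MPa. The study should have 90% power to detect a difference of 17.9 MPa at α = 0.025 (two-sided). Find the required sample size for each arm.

For two equal groups, n per group = 2·((z_{α/2} + z_β)·σ/δ)².
z_{α/2} = 2.241; z_β = 1.282 (power 90%).
n = 2 × (3.523 × 51.3 / 17.9)² = 2 × 101.94 = 203.88
Round up: n = 204 per group.

204 per group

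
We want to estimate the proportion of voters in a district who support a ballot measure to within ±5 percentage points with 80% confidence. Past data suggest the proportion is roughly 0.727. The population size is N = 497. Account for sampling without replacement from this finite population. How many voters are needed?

For a proportion with margin E = 0.05 at 80% confidence, z = 1.282.
n = p̂(1−p̂)(z/E)² = 0.727 × 0.273 × (1.282/0.05)² = 130.48 — call this n₀.
Finite-population correction with N = 497: n = n₀ / (1 + (n₀−1)/N) = 130.48 / 1.261 = 103.47
Round up: n = 104.

104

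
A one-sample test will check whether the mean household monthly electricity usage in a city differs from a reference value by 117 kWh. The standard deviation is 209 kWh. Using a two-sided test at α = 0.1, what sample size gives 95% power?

For a one-sample z-test, n = ((z_{α/2} + z_β)·σ/δ)².
z_{α/2} = 1.645 (two-sided α = 0.1); z_β = 1.645 (power 95% → β = 0.05).
n = (3.290 × 209 / 117)² = 34.54
Round up: n = 35.

n = 35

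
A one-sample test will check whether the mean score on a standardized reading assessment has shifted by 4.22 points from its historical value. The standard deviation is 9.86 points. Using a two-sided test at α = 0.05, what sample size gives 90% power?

n = 58

For a one-sample z-test, n = ((z_{α/2} + z_β)·σ/δ)².
z_{α/2} = 1.960 (two-sided α = 0.05); z_β = 1.282 (power 90% → β = 0.1).
n = (3.242 × 9.86 / 4.22)² = 57.38
Round up: n = 58.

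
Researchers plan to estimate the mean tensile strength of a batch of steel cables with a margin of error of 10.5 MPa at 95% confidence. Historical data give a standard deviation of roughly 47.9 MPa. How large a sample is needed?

For a mean, the margin of error is E = z·σ/√n, so n = (zσ/E)².
At 95% confidence, z = 1.960.
n = (1.960 × 47.9 / 10.5)² = 79.95
Round up: n = 80.

80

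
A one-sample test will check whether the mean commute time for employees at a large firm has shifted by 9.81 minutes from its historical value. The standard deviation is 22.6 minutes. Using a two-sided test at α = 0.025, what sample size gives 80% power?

For a one-sample z-test, n = ((z_{α/2} + z_β)·σ/δ)².
z_{α/2} = 2.241 (two-sided α = 0.025); z_β = 0.842 (power 80% → β = 0.2).
n = (3.083 × 22.6 / 9.81)² = 50.45
Round up: n = 51.

51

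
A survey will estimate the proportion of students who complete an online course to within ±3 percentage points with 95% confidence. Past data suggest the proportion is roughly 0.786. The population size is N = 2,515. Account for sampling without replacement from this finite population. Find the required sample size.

For a proportion with margin E = 0.03 at 95% confidence, z = 1.960.
n = p̂(1−p̂)(z/E)² = 0.786 × 0.214 × (1.960/0.03)² = 717.97 — call this n₀.
Finite-population correction with N = 2,515: n = n₀ / (1 + (n₀−1)/N) = 717.97 / 1.285 = 558.73
Round up: n = 559.

559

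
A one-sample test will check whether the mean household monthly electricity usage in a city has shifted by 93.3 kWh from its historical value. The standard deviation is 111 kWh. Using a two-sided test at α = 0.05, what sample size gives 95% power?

19

For a one-sample z-test, n = ((z_{α/2} + z_β)·σ/δ)².
z_{α/2} = 1.960 (two-sided α = 0.05); z_β = 1.645 (power 95% → β = 0.05).
n = (3.605 × 111 / 93.3)² = 18.39
Round up: n = 19.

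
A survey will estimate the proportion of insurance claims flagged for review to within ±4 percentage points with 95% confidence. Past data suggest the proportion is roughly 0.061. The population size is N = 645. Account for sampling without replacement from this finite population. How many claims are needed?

114

For a proportion with margin E = 0.04 at 95% confidence, z = 1.960.
n = p̂(1−p̂)(z/E)² = 0.061 × 0.939 × (1.960/0.04)² = 137.53 — call this n₀.
Finite-population correction with N = 645: n = n₀ / (1 + (n₀−1)/N) = 137.53 / 1.212 = 113.47
Round up: n = 114.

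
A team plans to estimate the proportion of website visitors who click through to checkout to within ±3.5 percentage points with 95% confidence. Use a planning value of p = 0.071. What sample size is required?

207

For a proportion with margin E = 0.035 at 95% confidence, z = 1.960.
n = p̂(1−p̂)(z/E)² = 0.071 × 0.929 × (1.960/0.035)² = 206.85
Round up: n = 207.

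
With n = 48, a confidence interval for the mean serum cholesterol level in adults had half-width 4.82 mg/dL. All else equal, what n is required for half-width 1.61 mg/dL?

431

Margin of error scales as 1/√n, so n₂ = n₁·(E₁/E₂)².
n₂ = 48 × (4.82/1.61)² = 48 × 8.963 = 430.22
Round up: n₂ = 431.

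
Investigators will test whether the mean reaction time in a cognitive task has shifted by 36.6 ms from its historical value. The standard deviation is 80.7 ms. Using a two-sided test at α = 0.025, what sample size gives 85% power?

For a one-sample z-test, n = ((z_{α/2} + z_β)·σ/δ)².
z_{α/2} = 2.241 (two-sided α = 0.025); z_β = 1.036 (power 85% → β = 0.15).
n = (3.277 × 80.7 / 36.6)² = 52.21
Round up: n = 53.

n = 53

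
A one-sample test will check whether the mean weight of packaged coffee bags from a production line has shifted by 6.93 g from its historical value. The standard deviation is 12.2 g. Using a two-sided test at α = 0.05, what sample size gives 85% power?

For a one-sample z-test, n = ((z_{α/2} + z_β)·σ/δ)².
z_{α/2} = 1.960 (two-sided α = 0.05); z_β = 1.036 (power 85% → β = 0.15).
n = (2.996 × 12.2 / 6.93)² = 27.82
Round up: n = 28.

28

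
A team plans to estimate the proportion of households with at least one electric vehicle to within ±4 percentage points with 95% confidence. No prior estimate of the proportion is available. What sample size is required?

601

For a proportion with margin E = 0.04 at 95% confidence, z = 1.960.
With no prior estimate, use p = 0.5, which maximizes p(1−p) at 0.25.
n = 0.25 × (z/E)² = 0.25 × (1.960/0.04)² = 600.25
Round up: n = 601.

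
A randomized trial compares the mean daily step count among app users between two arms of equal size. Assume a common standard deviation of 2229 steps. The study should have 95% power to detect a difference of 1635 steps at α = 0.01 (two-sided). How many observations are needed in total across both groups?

For two equal groups, n per group = 2·((z_{α/2} + z_β)·σ/δ)².
z_{α/2} = 2.576; z_β = 1.645 (power 95%).
n = 2 × (4.221 × 2229 / 1635)² = 2 × 33.11 = 66.22
Round up: n = 67 per group.
Total across both groups: 2 × 67 = 134.

134 total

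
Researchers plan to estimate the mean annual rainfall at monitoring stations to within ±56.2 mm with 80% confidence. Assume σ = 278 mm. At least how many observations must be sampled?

41

For a mean, the margin of error is E = z·σ/√n, so n = (zσ/E)².
At 80% confidence, z = 1.282.
n = (1.282 × 278 / 56.2)² = 40.22
Round up: n = 41.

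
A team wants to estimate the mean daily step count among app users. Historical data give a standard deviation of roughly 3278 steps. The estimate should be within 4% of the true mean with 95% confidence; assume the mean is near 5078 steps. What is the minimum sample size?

For a mean, the margin of error is E = z·σ/√n, so n = (zσ/E)².
At 95% confidence, z = 1.960.
E = 4% of 5078 = 203.1 steps.
n = (1.960 × 3278 / 203.1)² = 1000.52
Round up: n = 1001.

n = 1001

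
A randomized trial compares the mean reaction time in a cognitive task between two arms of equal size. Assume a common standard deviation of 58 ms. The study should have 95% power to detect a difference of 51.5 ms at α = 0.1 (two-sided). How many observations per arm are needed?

28 per group

For two equal groups, n per group = 2·((z_{α/2} + z_β)·σ/δ)².
z_{α/2} = 1.645; z_β = 1.645 (power 95%).
n = 2 × (3.290 × 58 / 51.5)² = 2 × 13.73 = 27.46
Round up: n = 28 per group.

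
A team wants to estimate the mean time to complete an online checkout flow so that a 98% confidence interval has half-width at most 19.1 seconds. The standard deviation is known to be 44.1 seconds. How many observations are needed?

For a mean, the margin of error is E = z·σ/√n, so n = (zσ/E)².
At 98% confidence, z = 2.326.
n = (2.326 × 44.1 / 19.1)² = 28.84
Round up: n = 29.

n = 29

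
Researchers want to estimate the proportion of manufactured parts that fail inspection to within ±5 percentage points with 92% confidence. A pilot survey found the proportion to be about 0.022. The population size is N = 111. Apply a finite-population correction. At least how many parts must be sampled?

For a proportion with margin E = 0.05 at 92% confidence, z = 1.751.
n = p̂(1−p̂)(z/E)² = 0.022 × 0.978 × (1.751/0.05)² = 26.39 — call this n₀.
Finite-population correction with N = 111: n = n₀ / (1 + (n₀−1)/N) = 26.39 / 1.229 = 21.47
Round up: n = 22.

22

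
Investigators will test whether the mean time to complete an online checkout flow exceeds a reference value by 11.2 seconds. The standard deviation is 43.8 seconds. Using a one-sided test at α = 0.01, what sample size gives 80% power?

For a one-sample z-test, n = ((z_α + z_β)·σ/δ)².
z_α = 2.326 (one-sided α = 0.01); z_β = 0.842 (power 80% → β = 0.2).
n = (3.168 × 43.8 / 11.2)² = 153.49
Round up: n = 154.

n = 154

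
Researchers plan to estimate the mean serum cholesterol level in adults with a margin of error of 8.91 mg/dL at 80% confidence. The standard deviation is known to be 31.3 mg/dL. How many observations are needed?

21

For a mean, the margin of error is E = z·σ/√n, so n = (zσ/E)².
At 80% confidence, z = 1.282.
n = (1.282 × 31.3 / 8.91)² = 20.28
Round up: n = 21.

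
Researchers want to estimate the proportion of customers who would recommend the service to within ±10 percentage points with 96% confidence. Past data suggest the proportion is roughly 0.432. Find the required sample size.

104

For a proportion with margin E = 0.1 at 96% confidence, z = 2.054.
n = p̂(1−p̂)(z/E)² = 0.432 × 0.568 × (2.054/0.1)² = 103.52
Round up: n = 104.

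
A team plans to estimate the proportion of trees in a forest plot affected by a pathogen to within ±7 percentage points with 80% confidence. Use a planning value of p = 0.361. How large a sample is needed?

78

For a proportion with margin E = 0.07 at 80% confidence, z = 1.282.
n = p̂(1−p̂)(z/E)² = 0.361 × 0.639 × (1.282/0.07)² = 77.37
Round up: n = 78.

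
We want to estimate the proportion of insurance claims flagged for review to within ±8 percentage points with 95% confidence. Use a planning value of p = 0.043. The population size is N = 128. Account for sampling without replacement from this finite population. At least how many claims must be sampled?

For a proportion with margin E = 0.08 at 95% confidence, z = 1.960.
n = p̂(1−p̂)(z/E)² = 0.043 × 0.957 × (1.960/0.08)² = 24.70 — call this n₀.
Finite-population correction with N = 128: n = n₀ / (1 + (n₀−1)/N) = 24.70 / 1.185 = 20.84
Round up: n = 21.

21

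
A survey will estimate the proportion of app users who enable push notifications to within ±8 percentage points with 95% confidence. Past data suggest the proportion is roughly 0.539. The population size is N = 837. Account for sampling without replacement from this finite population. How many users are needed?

127

For a proportion with margin E = 0.08 at 95% confidence, z = 1.960.
n = p̂(1−p̂)(z/E)² = 0.539 × 0.461 × (1.960/0.08)² = 149.15 — call this n₀.
Finite-population correction with N = 837: n = n₀ / (1 + (n₀−1)/N) = 149.15 / 1.177 = 126.72
Round up: n = 127.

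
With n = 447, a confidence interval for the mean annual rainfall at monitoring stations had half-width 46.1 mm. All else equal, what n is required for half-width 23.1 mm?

1781

Margin of error scales as 1/√n, so n₂ = n₁·(E₁/E₂)².
n₂ = 447 × (46.1/23.1)² = 447 × 3.983 = 1780.40
Round up: n₂ = 1781.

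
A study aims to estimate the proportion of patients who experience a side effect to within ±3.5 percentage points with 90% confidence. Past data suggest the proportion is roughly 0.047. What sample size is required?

For a proportion with margin E = 0.035 at 90% confidence, z = 1.645.
n = p̂(1−p̂)(z/E)² = 0.047 × 0.953 × (1.645/0.035)² = 98.94
Round up: n = 99.

99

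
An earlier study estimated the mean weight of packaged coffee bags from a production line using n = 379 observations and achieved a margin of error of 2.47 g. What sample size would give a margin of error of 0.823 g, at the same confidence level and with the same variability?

3414

Margin of error scales as 1/√n, so n₂ = n₁·(E₁/E₂)².
n₂ = 379 × (2.47/0.823)² = 379 × 9.007 = 3413.65
Round up: n₂ = 3414.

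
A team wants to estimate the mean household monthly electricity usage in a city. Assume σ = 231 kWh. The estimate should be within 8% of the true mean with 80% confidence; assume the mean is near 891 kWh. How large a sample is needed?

For a mean, the margin of error is E = z·σ/√n, so n = (zσ/E)².
At 80% confidence, z = 1.282.
E = 8% of 891 = 71.28 kWh.
n = (1.282 × 231 / 71.28)² = 17.26
Round up: n = 18.

18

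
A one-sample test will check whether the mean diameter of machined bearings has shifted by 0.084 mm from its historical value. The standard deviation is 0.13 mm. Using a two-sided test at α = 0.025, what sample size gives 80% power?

23

For a one-sample z-test, n = ((z_{α/2} + z_β)·σ/δ)².
z_{α/2} = 2.241 (two-sided α = 0.025); z_β = 0.842 (power 80% → β = 0.2).
n = (3.083 × 0.13 / 0.084)² = 22.77
Round up: n = 23.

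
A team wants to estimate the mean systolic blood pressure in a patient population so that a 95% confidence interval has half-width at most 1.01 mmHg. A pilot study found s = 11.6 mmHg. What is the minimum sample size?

507

For a mean, the margin of error is E = z·σ/√n, so n = (zσ/E)².
At 95% confidence, z = 1.960.
n = (1.960 × 11.6 / 1.01)² = 506.74
Round up: n = 507.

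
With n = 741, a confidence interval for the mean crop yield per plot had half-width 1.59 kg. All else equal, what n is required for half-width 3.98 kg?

119

Margin of error scales as 1/√n, so n₂ = n₁·(E₁/E₂)².
n₂ = 741 × (1.59/3.98)² = 741 × 0.1596 = 118.26
Round up: n₂ = 119.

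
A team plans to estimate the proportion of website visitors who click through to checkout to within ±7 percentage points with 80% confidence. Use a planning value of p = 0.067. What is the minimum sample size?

21

For a proportion with margin E = 0.07 at 80% confidence, z = 1.282.
n = p̂(1−p̂)(z/E)² = 0.067 × 0.933 × (1.282/0.07)² = 20.97
Round up: n = 21.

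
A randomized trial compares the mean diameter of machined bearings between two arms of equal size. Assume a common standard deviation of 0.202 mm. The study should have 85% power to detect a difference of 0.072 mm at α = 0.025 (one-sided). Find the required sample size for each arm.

For two equal groups, n per group = 2·((z_α + z_β)·σ/δ)².
z_α = 1.960; z_β = 1.036 (power 85%).
n = 2 × (2.996 × 0.202 / 0.072)² = 2 × 70.65 = 141.30
Round up: n = 142 per group.

142 per group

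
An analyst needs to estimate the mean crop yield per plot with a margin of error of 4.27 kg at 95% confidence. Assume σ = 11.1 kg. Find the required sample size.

For a mean, the margin of error is E = z·σ/√n, so n = (zσ/E)².
At 95% confidence, z = 1.960.
n = (1.960 × 11.1 / 4.27)² = 25.96
Round up: n = 26.

26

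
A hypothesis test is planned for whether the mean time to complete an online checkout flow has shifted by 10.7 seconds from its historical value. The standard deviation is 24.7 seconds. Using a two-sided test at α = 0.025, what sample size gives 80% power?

51

For a one-sample z-test, n = ((z_{α/2} + z_β)·σ/δ)².
z_{α/2} = 2.241 (two-sided α = 0.025); z_β = 0.842 (power 80% → β = 0.2).
n = (3.083 × 24.7 / 10.7)² = 50.65
Round up: n = 51.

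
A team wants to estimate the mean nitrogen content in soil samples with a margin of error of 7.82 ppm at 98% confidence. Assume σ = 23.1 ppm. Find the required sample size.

48

For a mean, the margin of error is E = z·σ/√n, so n = (zσ/E)².
At 98% confidence, z = 2.326.
n = (2.326 × 23.1 / 7.82)² = 47.21
Round up: n = 48.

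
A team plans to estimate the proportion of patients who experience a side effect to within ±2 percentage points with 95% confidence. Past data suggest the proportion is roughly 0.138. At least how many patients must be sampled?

For a proportion with margin E = 0.02 at 95% confidence, z = 1.960.
n = p̂(1−p̂)(z/E)² = 0.138 × 0.862 × (1.960/0.02)² = 1142.45
Round up: n = 1143.

1143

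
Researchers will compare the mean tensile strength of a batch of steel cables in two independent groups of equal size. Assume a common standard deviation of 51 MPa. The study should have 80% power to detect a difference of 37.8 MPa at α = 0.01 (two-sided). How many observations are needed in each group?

43 per group

For two equal groups, n per group = 2·((z_{α/2} + z_β)·σ/δ)².
z_{α/2} = 2.576; z_β = 0.842 (power 80%).
n = 2 × (3.418 × 51 / 37.8)² = 2 × 21.27 = 42.54
Round up: n = 43 per group.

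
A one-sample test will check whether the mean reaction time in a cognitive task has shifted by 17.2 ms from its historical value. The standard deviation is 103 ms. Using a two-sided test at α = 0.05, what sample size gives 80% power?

282

For a one-sample z-test, n = ((z_{α/2} + z_β)·σ/δ)².
z_{α/2} = 1.960 (two-sided α = 0.05); z_β = 0.842 (power 80% → β = 0.2).
n = (2.802 × 103 / 17.2)² = 281.55
Round up: n = 282.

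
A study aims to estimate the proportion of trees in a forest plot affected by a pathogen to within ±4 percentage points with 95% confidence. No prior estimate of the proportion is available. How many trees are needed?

601

For a proportion with margin E = 0.04 at 95% confidence, z = 1.960.
With no prior estimate, use p = 0.5, which maximizes p(1−p) at 0.25.
n = 0.25 × (z/E)² = 0.25 × (1.960/0.04)² = 600.25
Round up: n = 601.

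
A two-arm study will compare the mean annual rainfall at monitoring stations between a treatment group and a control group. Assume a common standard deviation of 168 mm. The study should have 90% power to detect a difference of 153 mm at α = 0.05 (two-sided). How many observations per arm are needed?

For two equal groups, n per group = 2·((z_{α/2} + z_β)·σ/δ)².
z_{α/2} = 1.960; z_β = 1.282 (power 90%).
n = 2 × (3.242 × 168 / 153)² = 2 × 12.67 = 25.34
Round up: n = 26 per group.

26 per group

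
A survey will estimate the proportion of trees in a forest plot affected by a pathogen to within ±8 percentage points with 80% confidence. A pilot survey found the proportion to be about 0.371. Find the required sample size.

60

For a proportion with margin E = 0.08 at 80% confidence, z = 1.282.
n = p̂(1−p̂)(z/E)² = 0.371 × 0.629 × (1.282/0.08)² = 59.93
Round up: n = 60.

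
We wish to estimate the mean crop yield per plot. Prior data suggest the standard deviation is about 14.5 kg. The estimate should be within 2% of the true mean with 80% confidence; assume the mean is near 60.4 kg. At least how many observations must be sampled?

237

For a mean, the margin of error is E = z·σ/√n, so n = (zσ/E)².
At 80% confidence, z = 1.282.
E = 2% of 60.4 = 1.208 kg.
n = (1.282 × 14.5 / 1.208)² = 236.80
Round up: n = 237.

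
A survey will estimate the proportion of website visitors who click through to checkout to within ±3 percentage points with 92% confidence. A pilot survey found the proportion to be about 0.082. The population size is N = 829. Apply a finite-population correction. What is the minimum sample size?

For a proportion with margin E = 0.03 at 92% confidence, z = 1.751.
n = p̂(1−p̂)(z/E)² = 0.082 × 0.918 × (1.751/0.03)² = 256.44 — call this n₀.
Finite-population correction with N = 829: n = n₀ / (1 + (n₀−1)/N) = 256.44 / 1.308 = 196.06
Round up: n = 197.

n = 197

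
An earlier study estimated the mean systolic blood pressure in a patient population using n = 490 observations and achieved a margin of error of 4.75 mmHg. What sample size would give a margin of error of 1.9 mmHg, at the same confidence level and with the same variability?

n = 3063

Margin of error scales as 1/√n, so n₂ = n₁·(E₁/E₂)².
n₂ = 490 × (4.75/1.9)² = 490 × 6.25 = 3062.50
Round up: n₂ = 3063.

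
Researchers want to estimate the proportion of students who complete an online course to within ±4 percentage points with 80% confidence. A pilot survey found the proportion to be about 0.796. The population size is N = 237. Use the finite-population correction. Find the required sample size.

For a proportion with margin E = 0.04 at 80% confidence, z = 1.282.
n = p̂(1−p̂)(z/E)² = 0.796 × 0.204 × (1.282/0.04)² = 166.80 — call this n₀.
Finite-population correction with N = 237: n = n₀ / (1 + (n₀−1)/N) = 166.80 / 1.7 = 98.12
Round up: n = 99.

n = 99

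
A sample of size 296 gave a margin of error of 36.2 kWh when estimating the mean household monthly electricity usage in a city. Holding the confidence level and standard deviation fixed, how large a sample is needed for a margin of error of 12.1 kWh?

n = 2650

Margin of error scales as 1/√n, so n₂ = n₁·(E₁/E₂)².
n₂ = 296 × (36.2/12.1)² = 296 × 8.95 = 2649.20
Round up: n₂ = 2650.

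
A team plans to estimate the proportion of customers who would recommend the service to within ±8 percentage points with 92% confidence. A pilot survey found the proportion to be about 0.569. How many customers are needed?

n = 118

For a proportion with margin E = 0.08 at 92% confidence, z = 1.751.
n = p̂(1−p̂)(z/E)² = 0.569 × 0.431 × (1.751/0.08)² = 117.48
Round up: n = 118.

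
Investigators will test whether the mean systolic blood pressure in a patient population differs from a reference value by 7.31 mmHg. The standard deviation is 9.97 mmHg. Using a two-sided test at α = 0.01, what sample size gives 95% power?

n = 34

For a one-sample z-test, n = ((z_{α/2} + z_β)·σ/δ)².
z_{α/2} = 2.576 (two-sided α = 0.01); z_β = 1.645 (power 95% → β = 0.05).
n = (4.221 × 9.97 / 7.31)² = 33.14
Round up: n = 34.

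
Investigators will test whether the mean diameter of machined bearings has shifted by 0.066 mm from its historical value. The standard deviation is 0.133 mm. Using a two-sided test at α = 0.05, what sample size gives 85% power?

For a one-sample z-test, n = ((z_{α/2} + z_β)·σ/δ)².
z_{α/2} = 1.960 (two-sided α = 0.05); z_β = 1.036 (power 85% → β = 0.15).
n = (2.996 × 0.133 / 0.066)² = 36.45
Round up: n = 37.

37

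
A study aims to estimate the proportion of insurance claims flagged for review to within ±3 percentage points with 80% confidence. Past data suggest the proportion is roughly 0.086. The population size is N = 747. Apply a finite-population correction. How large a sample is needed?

For a proportion with margin E = 0.03 at 80% confidence, z = 1.282.
n = p̂(1−p̂)(z/E)² = 0.086 × 0.914 × (1.282/0.03)² = 143.54 — call this n₀.
Finite-population correction with N = 747: n = n₀ / (1 + (n₀−1)/N) = 143.54 / 1.191 = 120.52
Round up: n = 121.

121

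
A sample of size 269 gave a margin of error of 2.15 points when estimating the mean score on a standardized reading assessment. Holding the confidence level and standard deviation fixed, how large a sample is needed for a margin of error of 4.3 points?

Margin of error scales as 1/√n, so n₂ = n₁·(E₁/E₂)².
n₂ = 269 × (2.15/4.3)² = 269 × 0.25 = 67.25
Round up: n₂ = 68.

68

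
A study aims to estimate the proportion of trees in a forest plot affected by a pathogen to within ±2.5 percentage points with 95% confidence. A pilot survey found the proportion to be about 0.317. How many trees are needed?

For a proportion with margin E = 0.025 at 95% confidence, z = 1.960.
n = p̂(1−p̂)(z/E)² = 0.317 × 0.683 × (1.960/0.025)² = 1330.80
Round up: n = 1331.

n = 1331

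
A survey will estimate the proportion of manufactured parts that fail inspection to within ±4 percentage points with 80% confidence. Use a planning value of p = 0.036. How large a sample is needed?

36

For a proportion with margin E = 0.04 at 80% confidence, z = 1.282.
n = p̂(1−p̂)(z/E)² = 0.036 × 0.964 × (1.282/0.04)² = 35.65
Round up: n = 36.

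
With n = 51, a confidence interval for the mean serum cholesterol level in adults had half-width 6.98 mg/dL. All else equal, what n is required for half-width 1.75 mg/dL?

Margin of error scales as 1/√n, so n₂ = n₁·(E₁/E₂)².
n₂ = 51 × (6.98/1.75)² = 51 × 15.91 = 811.41
Round up: n₂ = 812.

812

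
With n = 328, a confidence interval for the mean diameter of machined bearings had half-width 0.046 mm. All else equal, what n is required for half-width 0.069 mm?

Margin of error scales as 1/√n, so n₂ = n₁·(E₁/E₂)².
n₂ = 328 × (0.046/0.069)² = 328 × 0.4444 = 145.76
Round up: n₂ = 146.

n = 146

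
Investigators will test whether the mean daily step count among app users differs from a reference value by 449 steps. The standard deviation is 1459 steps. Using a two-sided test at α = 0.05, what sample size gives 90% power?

111

For a one-sample z-test, n = ((z_{α/2} + z_β)·σ/δ)².
z_{α/2} = 1.960 (two-sided α = 0.05); z_β = 1.282 (power 90% → β = 0.1).
n = (3.242 × 1459 / 449)² = 110.98
Round up: n = 111.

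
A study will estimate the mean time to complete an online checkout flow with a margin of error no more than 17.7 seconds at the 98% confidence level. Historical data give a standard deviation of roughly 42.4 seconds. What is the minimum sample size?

n = 32

For a mean, the margin of error is E = z·σ/√n, so n = (zσ/E)².
At 98% confidence, z = 2.326.
n = (2.326 × 42.4 / 17.7)² = 31.05
Round up: n = 32.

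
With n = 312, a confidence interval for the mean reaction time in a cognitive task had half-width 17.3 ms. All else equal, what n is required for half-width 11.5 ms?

Margin of error scales as 1/√n, so n₂ = n₁·(E₁/E₂)².
n₂ = 312 × (17.3/11.5)² = 312 × 2.263 = 706.06
Round up: n₂ = 707.

707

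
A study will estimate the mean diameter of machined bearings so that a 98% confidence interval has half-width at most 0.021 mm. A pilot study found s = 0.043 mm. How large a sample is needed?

For a mean, the margin of error is E = z·σ/√n, so n = (zσ/E)².
At 98% confidence, z = 2.326.
n = (2.326 × 0.043 / 0.021)² = 22.68
Round up: n = 23.

23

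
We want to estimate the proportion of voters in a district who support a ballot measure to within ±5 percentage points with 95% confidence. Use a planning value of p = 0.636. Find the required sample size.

For a proportion with margin E = 0.05 at 95% confidence, z = 1.960.
n = p̂(1−p̂)(z/E)² = 0.636 × 0.364 × (1.960/0.05)² = 355.74
Round up: n = 356.

356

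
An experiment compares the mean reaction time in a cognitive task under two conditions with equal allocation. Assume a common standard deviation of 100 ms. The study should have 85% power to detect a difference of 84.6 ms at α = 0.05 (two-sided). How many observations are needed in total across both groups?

52 total

For two equal groups, n per group = 2·((z_{α/2} + z_β)·σ/δ)².
z_{α/2} = 1.960; z_β = 1.036 (power 85%).
n = 2 × (2.996 × 100 / 84.6)² = 2 × 12.54 = 25.08
Round up: n = 26 per group.
Total across both groups: 2 × 26 = 52.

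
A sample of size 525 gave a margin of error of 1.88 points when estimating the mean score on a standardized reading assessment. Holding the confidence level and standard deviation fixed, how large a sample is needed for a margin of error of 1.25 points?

Margin of error scales as 1/√n, so n₂ = n₁·(E₁/E₂)².
n₂ = 525 × (1.88/1.25)² = 525 × 2.262 = 1187.55
Round up: n₂ = 1188.

1188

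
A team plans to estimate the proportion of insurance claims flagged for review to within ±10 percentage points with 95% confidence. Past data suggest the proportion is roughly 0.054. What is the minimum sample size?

n = 20

For a proportion with margin E = 0.1 at 95% confidence, z = 1.960.
n = p̂(1−p̂)(z/E)² = 0.054 × 0.946 × (1.960/0.1)² = 19.62
Round up: n = 20.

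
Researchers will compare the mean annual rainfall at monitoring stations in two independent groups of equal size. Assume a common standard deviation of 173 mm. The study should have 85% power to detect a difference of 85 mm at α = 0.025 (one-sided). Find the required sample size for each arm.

For two equal groups, n per group = 2·((z_α + z_β)·σ/δ)².
z_α = 1.960; z_β = 1.036 (power 85%).
n = 2 × (2.996 × 173 / 85)² = 2 × 37.18 = 74.36
Round up: n = 75 per group.

75 per group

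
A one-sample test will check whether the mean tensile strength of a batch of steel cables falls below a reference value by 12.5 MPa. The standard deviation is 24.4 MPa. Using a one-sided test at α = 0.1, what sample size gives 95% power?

33

For a one-sample z-test, n = ((z_α + z_β)·σ/δ)².
z_α = 1.282 (one-sided α = 0.1); z_β = 1.645 (power 95% → β = 0.05).
n = (2.927 × 24.4 / 12.5)² = 32.64
Round up: n = 33.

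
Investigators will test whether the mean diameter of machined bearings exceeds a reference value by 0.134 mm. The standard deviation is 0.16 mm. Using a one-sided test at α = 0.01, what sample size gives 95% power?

n = 23

For a one-sample z-test, n = ((z_α + z_β)·σ/δ)².
z_α = 2.326 (one-sided α = 0.01); z_β = 1.645 (power 95% → β = 0.05).
n = (3.971 × 0.16 / 0.134)² = 22.48
Round up: n = 23.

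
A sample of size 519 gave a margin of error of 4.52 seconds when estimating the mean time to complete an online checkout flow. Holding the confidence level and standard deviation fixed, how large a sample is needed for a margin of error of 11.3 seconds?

84

Margin of error scales as 1/√n, so n₂ = n₁·(E₁/E₂)².
n₂ = 519 × (4.52/11.3)² = 519 × 0.16 = 83.04
Round up: n₂ = 84.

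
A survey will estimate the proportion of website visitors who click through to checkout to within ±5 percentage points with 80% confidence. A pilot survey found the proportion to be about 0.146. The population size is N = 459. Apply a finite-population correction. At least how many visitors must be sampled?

For a proportion with margin E = 0.05 at 80% confidence, z = 1.282.
n = p̂(1−p̂)(z/E)² = 0.146 × 0.854 × (1.282/0.05)² = 81.97 — call this n₀.
Finite-population correction with N = 459: n = n₀ / (1 + (n₀−1)/N) = 81.97 / 1.176 = 69.70
Round up: n = 70.

n = 70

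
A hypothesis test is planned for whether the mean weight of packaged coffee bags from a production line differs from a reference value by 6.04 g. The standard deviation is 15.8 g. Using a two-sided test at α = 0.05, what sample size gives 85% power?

For a one-sample z-test, n = ((z_{α/2} + z_β)·σ/δ)².
z_{α/2} = 1.960 (two-sided α = 0.05); z_β = 1.036 (power 85% → β = 0.15).
n = (2.996 × 15.8 / 6.04)² = 61.42
Round up: n = 62.

62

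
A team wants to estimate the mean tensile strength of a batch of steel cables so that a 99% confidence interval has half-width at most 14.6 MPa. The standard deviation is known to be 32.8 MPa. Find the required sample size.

For a mean, the margin of error is E = z·σ/√n, so n = (zσ/E)².
At 99% confidence, z = 2.576.
n = (2.576 × 32.8 / 14.6)² = 33.49
Round up: n = 34.

34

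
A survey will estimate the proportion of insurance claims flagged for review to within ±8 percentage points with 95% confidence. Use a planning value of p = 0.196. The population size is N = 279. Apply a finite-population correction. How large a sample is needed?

For a proportion with margin E = 0.08 at 95% confidence, z = 1.960.
n = p̂(1−p̂)(z/E)² = 0.196 × 0.804 × (1.960/0.08)² = 94.59 — call this n₀.
Finite-population correction with N = 279: n = n₀ / (1 + (n₀−1)/N) = 94.59 / 1.335 = 70.85
Round up: n = 71.

n = 71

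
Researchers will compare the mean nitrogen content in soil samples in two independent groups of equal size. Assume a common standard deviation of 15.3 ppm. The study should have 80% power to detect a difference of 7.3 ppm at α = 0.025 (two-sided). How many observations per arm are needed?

84 per group

For two equal groups, n per group = 2·((z_{α/2} + z_β)·σ/δ)².
z_{α/2} = 2.241; z_β = 0.842 (power 80%).
n = 2 × (3.083 × 15.3 / 7.3)² = 2 × 41.75 = 83.50
Round up: n = 84 per group.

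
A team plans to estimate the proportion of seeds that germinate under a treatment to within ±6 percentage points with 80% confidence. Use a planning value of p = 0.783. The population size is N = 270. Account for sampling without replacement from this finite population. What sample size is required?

n = 61

For a proportion with margin E = 0.06 at 80% confidence, z = 1.282.
n = p̂(1−p̂)(z/E)² = 0.783 × 0.217 × (1.282/0.06)² = 77.57 — call this n₀.
Finite-population correction with N = 270: n = n₀ / (1 + (n₀−1)/N) = 77.57 / 1.284 = 60.41
Round up: n = 61.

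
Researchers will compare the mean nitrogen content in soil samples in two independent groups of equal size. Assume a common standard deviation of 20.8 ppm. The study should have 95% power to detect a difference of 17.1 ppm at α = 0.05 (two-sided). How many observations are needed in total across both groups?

78 total

For two equal groups, n per group = 2·((z_{α/2} + z_β)·σ/δ)².
z_{α/2} = 1.960; z_β = 1.645 (power 95%).
n = 2 × (3.605 × 20.8 / 17.1)² = 2 × 19.23 = 38.46
Round up: n = 39 per group.
Total across both groups: 2 × 39 = 78.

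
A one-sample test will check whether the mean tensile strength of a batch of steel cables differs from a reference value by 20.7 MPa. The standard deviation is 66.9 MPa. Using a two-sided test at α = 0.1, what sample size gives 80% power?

For a one-sample z-test, n = ((z_{α/2} + z_β)·σ/δ)².
z_{α/2} = 1.645 (two-sided α = 0.1); z_β = 0.842 (power 80% → β = 0.2).
n = (2.487 × 66.9 / 20.7)² = 64.60
Round up: n = 65.

65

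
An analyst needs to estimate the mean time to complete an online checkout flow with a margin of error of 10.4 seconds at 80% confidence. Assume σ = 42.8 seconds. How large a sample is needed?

For a mean, the margin of error is E = z·σ/√n, so n = (zσ/E)².
At 80% confidence, z = 1.282.
n = (1.282 × 42.8 / 10.4)² = 27.84
Round up: n = 28.

n = 28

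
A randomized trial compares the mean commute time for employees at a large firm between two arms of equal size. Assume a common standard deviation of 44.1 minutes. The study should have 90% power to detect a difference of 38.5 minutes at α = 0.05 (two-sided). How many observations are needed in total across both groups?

For two equal groups, n per group = 2·((z_{α/2} + z_β)·σ/δ)².
z_{α/2} = 1.960; z_β = 1.282 (power 90%).
n = 2 × (3.242 × 44.1 / 38.5)² = 2 × 13.79 = 27.58
Round up: n = 28 per group.
Total across both groups: 2 × 28 = 56.

56 total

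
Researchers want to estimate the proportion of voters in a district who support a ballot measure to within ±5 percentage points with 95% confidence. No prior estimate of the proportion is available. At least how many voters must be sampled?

For a proportion with margin E = 0.05 at 95% confidence, z = 1.960.
With no prior estimate, use p = 0.5, which maximizes p(1−p) at 0.25.
n = 0.25 × (z/E)² = 0.25 × (1.960/0.05)² = 384.16
Round up: n = 385.

385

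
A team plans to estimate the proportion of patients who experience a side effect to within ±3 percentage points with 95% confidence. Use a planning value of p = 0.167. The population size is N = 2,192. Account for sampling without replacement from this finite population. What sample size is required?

468

For a proportion with margin E = 0.03 at 95% confidence, z = 1.960.
n = p̂(1−p̂)(z/E)² = 0.167 × 0.833 × (1.960/0.03)² = 593.79 — call this n₀.
Finite-population correction with N = 2,192: n = n₀ / (1 + (n₀−1)/N) = 593.79 / 1.27 = 467.55
Round up: n = 468.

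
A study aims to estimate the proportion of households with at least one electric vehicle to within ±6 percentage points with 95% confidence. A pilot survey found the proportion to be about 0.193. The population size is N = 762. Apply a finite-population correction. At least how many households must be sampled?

For a proportion with margin E = 0.06 at 95% confidence, z = 1.960.
n = p̂(1−p̂)(z/E)² = 0.193 × 0.807 × (1.960/0.06)² = 166.20 — call this n₀.
Finite-population correction with N = 762: n = n₀ / (1 + (n₀−1)/N) = 166.20 / 1.217 = 136.57
Round up: n = 137.

137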